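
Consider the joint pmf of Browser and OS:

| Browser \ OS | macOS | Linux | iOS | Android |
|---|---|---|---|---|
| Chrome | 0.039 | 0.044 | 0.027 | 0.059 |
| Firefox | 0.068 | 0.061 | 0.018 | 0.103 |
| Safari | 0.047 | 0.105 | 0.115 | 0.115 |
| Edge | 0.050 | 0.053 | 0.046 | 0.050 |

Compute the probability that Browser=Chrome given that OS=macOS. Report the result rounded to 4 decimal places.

P(OS=macOS) = 0.039 + 0.068 + 0.047 + 0.050 = 0.204.
P(Browser=Chrome | OS=macOS) = 0.039/0.204 = 0.1912.

0.1912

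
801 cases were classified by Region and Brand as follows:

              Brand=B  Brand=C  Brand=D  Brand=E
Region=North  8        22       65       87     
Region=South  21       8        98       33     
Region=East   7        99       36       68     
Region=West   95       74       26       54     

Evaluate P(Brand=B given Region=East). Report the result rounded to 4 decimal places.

Total with Region=East: 7 + 99 + 36 + 68 = 210.
P(Brand=B | Region=East) = 7/210 = 0.0333.

0.0333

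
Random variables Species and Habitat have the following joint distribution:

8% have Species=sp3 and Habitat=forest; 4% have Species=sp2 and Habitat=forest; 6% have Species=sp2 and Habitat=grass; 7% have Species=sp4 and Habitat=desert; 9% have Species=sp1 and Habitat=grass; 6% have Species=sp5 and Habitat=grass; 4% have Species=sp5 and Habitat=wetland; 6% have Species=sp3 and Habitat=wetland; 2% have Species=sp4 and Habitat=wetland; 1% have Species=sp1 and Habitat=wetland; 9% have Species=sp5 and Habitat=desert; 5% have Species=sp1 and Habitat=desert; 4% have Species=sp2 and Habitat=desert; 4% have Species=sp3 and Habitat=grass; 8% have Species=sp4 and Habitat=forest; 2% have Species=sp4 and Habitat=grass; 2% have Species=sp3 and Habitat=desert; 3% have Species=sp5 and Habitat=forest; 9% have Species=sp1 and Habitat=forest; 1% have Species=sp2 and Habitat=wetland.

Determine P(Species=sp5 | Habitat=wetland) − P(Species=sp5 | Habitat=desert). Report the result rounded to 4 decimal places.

P(Habitat=wetland) = 0.01 + 0.01 + 0.06 + 0.02 + 0.04 = 0.14; P(Species=sp5 | Habitat=wetland) = 0.04/0.14 = 0.28571.
P(Habitat=desert) = 0.05 + 0.04 + 0.02 + 0.07 + 0.09 = 0.27; P(Species=sp5 | Habitat=desert) = 0.09/0.27 = 0.33333.
Difference = -0.0476.

-0.0476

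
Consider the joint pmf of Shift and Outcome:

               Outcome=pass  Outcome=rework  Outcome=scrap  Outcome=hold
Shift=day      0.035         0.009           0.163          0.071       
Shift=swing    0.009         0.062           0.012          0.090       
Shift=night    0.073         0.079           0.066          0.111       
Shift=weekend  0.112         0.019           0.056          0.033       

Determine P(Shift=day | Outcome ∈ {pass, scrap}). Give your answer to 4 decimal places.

0.3764

P(Outcome=pass) = 0.035 + 0.009 + 0.073 + 0.112 = 0.229.
P(Outcome=scrap) = 0.163 + 0.012 + 0.066 + 0.056 = 0.297.
P(Outcome ∈ {pass, scrap}) = 0.229 + 0.297 = 0.526; P(Shift=day, Outcome ∈ {pass, scrap}) = 0.035 + 0.163 = 0.198.
P(Shift=day | Outcome ∈ {pass, scrap}) = 0.198/0.526 = 0.3764.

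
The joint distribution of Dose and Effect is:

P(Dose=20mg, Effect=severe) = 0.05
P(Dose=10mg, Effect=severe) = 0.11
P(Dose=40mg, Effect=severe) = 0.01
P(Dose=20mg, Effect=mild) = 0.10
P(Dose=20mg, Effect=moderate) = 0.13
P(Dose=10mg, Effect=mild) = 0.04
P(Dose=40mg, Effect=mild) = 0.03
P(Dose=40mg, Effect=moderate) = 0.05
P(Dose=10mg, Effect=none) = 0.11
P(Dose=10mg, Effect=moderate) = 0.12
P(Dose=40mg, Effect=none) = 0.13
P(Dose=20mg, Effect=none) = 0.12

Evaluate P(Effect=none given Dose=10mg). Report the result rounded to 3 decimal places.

P(Dose=10mg) = 0.11 + 0.04 + 0.12 + 0.11 = 0.38.
P(Effect=none | Dose=10mg) = 0.11/0.38 = 0.289.

0.289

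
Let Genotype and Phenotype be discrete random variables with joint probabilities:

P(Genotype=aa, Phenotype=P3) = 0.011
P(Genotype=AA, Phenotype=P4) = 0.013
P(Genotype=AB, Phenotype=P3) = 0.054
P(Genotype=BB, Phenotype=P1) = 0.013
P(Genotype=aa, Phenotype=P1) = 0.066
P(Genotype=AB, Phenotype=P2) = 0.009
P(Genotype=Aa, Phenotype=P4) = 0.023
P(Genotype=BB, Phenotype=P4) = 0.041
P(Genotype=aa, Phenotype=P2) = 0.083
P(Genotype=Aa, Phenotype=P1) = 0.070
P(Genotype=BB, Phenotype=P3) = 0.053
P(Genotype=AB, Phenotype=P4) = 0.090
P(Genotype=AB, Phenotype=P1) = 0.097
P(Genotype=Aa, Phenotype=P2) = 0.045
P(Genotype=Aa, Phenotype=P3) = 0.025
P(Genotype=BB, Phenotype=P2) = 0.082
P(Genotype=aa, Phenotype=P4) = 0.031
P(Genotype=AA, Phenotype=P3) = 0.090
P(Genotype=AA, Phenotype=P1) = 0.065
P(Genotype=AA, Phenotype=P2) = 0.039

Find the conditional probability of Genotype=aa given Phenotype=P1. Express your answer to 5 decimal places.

P(Phenotype=P1) = 0.065 + 0.070 + 0.066 + 0.097 + 0.013 = 0.311.
P(Genotype=aa | Phenotype=P1) = 0.066/0.311 = 0.21222.

0.21222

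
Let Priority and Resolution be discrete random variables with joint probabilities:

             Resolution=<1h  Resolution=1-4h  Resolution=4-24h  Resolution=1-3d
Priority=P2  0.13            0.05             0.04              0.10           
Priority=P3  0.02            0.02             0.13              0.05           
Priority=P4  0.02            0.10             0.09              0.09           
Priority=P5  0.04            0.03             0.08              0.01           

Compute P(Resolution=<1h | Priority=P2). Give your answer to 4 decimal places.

0.4063

P(Priority=P2) = 0.13 + 0.05 + 0.04 + 0.10 = 0.32.
P(Resolution=<1h | Priority=P2) = 0.13/0.32 = 0.4063.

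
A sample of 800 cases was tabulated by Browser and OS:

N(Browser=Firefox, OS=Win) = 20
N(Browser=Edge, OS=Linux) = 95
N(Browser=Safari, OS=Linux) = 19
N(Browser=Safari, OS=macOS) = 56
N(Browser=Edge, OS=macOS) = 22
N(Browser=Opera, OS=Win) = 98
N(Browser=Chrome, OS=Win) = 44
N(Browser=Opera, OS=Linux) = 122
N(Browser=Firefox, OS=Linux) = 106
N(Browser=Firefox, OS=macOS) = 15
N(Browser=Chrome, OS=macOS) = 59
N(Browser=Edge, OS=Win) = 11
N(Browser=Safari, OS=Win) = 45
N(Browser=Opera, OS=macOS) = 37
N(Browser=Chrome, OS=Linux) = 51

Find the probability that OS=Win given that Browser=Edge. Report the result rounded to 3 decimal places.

Total with Browser=Edge: 11 + 22 + 95 = 128.
P(OS=Win | Browser=Edge) = 11/128 = 0.086.

0.086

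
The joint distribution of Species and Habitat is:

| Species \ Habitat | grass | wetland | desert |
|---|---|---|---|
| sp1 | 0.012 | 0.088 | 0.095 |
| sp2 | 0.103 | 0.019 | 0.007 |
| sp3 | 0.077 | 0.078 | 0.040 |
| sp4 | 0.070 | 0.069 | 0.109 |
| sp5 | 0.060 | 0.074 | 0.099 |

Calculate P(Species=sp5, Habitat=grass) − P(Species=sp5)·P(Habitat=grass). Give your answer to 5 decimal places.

-0.01503

P(Species=sp5) = 0.060 + 0.074 + 0.099 = 0.233.
P(Habitat=grass) = 0.012 + 0.103 + 0.077 + 0.070 + 0.060 = 0.322.
P(Species=sp5, Habitat=grass) − P(Species=sp5)P(Habitat=grass) = 0.060 − 0.233×0.322 = -0.01503.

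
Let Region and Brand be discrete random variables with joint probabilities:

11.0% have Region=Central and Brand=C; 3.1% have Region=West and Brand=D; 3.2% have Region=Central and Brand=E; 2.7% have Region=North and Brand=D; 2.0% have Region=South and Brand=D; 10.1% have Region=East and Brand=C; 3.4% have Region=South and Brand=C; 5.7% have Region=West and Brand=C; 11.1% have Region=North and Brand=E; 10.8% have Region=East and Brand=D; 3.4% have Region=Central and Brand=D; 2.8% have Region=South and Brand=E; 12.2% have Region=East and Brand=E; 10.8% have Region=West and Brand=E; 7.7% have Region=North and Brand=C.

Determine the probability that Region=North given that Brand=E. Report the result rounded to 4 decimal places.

0.2768

P(Brand=E) = 0.111 + 0.028 + 0.122 + 0.108 + 0.032 = 0.401.
P(Region=North | Brand=E) = 0.111/0.401 = 0.2768.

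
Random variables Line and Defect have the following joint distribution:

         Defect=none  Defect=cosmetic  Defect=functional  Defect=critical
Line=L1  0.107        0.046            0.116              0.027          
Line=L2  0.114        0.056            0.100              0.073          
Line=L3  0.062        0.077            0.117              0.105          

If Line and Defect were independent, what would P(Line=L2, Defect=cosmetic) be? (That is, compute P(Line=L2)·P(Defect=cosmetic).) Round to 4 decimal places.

0.0614

P(Line=L2) = 0.114 + 0.056 + 0.100 + 0.073 = 0.343.
P(Defect=cosmetic) = 0.046 + 0.056 + 0.077 = 0.179.
Product: 0.343 × 0.179 = 0.0614.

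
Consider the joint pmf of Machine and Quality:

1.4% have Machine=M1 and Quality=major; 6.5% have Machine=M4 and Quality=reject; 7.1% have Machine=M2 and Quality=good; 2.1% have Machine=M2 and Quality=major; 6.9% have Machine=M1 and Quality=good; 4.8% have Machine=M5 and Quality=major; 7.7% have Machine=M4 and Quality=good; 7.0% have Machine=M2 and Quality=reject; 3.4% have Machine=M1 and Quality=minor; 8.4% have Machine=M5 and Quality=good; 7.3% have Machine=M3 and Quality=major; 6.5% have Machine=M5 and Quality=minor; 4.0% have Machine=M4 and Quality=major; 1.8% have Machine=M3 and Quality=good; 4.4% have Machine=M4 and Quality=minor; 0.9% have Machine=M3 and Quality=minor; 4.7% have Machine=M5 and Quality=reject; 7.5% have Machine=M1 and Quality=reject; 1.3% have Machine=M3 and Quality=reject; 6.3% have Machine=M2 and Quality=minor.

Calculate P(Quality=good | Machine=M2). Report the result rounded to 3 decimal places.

P(Machine=M2) = 0.071 + 0.063 + 0.021 + 0.070 = 0.225.
P(Quality=good | Machine=M2) = 0.071/0.225 = 0.316.

0.316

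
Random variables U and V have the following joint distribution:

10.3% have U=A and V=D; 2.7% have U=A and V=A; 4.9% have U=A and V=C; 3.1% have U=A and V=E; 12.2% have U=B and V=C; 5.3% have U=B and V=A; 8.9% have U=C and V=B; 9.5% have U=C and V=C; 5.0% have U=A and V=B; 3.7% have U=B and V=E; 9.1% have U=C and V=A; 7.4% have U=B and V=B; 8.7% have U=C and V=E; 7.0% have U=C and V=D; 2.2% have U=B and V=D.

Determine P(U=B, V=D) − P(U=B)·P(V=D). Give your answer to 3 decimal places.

P(U=B) = 0.053 + 0.074 + 0.122 + 0.022 + 0.037 = 0.308.
P(V=D) = 0.103 + 0.022 + 0.070 = 0.195.
P(U=B, V=D) − P(U=B)P(V=D) = 0.022 − 0.308×0.195 = -0.038.

-0.038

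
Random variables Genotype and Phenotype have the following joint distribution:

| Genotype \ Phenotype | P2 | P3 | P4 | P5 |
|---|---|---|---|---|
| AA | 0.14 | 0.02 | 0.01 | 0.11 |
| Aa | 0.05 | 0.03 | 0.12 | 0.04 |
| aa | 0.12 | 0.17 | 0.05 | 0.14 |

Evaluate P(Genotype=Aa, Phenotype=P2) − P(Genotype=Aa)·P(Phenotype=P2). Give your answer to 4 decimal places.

P(Genotype=Aa) = 0.05 + 0.03 + 0.12 + 0.04 = 0.24.
P(Phenotype=P2) = 0.14 + 0.05 + 0.12 = 0.31.
P(Genotype=Aa, Phenotype=P2) − P(Genotype=Aa)P(Phenotype=P2) = 0.05 − 0.24×0.31 = -0.0244.

-0.0244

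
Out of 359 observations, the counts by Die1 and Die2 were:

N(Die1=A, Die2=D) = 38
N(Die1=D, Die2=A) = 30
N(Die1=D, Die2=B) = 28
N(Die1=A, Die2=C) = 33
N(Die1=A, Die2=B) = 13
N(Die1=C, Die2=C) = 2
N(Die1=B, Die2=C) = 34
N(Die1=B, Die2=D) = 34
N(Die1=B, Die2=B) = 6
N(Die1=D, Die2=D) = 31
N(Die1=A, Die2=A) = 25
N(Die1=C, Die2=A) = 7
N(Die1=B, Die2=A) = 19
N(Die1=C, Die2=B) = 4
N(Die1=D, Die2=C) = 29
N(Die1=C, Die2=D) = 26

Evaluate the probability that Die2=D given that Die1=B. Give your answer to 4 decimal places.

0.3656

Total with Die1=B: 19 + 6 + 34 + 34 = 93.
P(Die2=D | Die1=B) = 34/93 = 0.3656.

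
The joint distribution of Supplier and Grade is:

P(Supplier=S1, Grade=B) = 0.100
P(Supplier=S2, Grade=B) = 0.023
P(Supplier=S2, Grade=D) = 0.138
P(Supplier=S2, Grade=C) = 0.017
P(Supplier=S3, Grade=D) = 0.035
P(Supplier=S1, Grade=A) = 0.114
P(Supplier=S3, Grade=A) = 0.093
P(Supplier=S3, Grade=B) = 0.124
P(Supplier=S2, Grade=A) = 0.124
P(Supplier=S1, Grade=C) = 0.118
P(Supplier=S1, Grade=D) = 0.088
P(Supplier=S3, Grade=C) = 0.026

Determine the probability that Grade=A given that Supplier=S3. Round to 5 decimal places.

0.33453

P(Supplier=S3) = 0.093 + 0.124 + 0.026 + 0.035 = 0.278.
P(Grade=A | Supplier=S3) = 0.093/0.278 = 0.33453.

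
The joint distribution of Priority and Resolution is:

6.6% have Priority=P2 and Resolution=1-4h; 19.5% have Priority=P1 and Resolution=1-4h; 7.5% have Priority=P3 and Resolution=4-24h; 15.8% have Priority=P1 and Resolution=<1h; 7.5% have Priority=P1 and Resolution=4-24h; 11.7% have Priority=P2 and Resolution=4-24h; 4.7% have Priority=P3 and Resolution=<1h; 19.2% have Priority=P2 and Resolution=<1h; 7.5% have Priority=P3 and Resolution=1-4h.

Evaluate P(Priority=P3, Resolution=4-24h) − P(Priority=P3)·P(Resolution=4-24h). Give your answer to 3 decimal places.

0.022

P(Priority=P3) = 0.047 + 0.075 + 0.075 = 0.197.
P(Resolution=4-24h) = 0.075 + 0.117 + 0.075 = 0.267.
P(Priority=P3, Resolution=4-24h) − P(Priority=P3)P(Resolution=4-24h) = 0.075 − 0.197×0.267 = 0.022.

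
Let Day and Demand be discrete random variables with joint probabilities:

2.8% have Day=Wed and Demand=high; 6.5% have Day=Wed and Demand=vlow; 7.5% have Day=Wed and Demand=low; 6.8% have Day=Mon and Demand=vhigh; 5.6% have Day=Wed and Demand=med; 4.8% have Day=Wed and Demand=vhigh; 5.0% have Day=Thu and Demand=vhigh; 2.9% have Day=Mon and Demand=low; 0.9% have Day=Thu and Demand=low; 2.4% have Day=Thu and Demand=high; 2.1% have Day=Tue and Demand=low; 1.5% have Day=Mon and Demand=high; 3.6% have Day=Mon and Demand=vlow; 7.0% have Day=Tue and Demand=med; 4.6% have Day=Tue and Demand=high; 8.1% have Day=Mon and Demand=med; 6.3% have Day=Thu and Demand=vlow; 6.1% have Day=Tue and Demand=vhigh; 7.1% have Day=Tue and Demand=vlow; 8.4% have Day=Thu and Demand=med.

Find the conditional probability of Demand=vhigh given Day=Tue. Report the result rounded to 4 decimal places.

P(Day=Tue) = 0.071 + 0.021 + 0.070 + 0.046 + 0.061 = 0.269.
P(Demand=vhigh | Day=Tue) = 0.061/0.269 = 0.2268.

0.2268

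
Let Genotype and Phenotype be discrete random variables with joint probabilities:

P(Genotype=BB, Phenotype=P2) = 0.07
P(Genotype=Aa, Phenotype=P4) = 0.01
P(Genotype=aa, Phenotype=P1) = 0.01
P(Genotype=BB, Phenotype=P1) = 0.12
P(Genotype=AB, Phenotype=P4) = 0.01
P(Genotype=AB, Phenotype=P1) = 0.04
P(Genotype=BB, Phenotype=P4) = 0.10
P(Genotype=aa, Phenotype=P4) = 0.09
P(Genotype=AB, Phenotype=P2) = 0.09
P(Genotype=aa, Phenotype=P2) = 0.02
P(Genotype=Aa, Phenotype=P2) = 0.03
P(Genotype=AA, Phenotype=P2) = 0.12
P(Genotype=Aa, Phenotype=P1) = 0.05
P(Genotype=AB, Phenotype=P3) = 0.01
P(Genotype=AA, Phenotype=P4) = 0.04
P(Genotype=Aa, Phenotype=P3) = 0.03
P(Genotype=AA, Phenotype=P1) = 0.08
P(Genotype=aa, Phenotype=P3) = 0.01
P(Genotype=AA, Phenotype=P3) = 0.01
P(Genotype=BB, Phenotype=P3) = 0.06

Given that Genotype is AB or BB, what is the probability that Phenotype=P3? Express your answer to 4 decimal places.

P(Genotype=AB) = 0.04 + 0.09 + 0.01 + 0.01 = 0.15.
P(Genotype=BB) = 0.12 + 0.07 + 0.06 + 0.10 = 0.35.
P(Genotype ∈ {AB, BB}) = 0.15 + 0.35 = 0.50; P(Phenotype=P3, Genotype ∈ {AB, BB}) = 0.01 + 0.06 = 0.07.
P(Phenotype=P3 | Genotype ∈ {AB, BB}) = 0.07/0.50 = 0.1400.

0.1400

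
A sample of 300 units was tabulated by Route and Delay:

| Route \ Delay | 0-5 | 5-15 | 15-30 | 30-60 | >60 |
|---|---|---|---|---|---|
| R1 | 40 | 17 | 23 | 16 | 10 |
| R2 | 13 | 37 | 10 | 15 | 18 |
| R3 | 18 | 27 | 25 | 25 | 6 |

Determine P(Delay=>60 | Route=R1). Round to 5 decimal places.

Total with Route=R1: 40 + 17 + 23 + 16 + 10 = 106.
P(Delay=>60 | Route=R1) = 10/106 = 0.09434.

0.09434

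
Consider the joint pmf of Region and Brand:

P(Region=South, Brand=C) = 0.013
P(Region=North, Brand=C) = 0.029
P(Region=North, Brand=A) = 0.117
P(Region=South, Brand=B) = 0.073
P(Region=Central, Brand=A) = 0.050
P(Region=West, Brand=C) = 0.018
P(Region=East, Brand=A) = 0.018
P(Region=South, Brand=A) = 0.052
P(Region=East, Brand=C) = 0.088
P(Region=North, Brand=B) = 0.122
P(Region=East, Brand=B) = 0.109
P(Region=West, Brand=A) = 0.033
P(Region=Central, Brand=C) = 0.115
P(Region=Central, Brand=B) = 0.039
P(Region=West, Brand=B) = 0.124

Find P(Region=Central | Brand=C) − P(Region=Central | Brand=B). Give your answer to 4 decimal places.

P(Brand=C) = 0.029 + 0.013 + 0.088 + 0.018 + 0.115 = 0.263; P(Region=Central | Brand=C) = 0.115/0.263 = 0.43726.
P(Brand=B) = 0.122 + 0.073 + 0.109 + 0.124 + 0.039 = 0.467; P(Region=Central | Brand=B) = 0.039/0.467 = 0.08351.
Difference = 0.3538.

0.3538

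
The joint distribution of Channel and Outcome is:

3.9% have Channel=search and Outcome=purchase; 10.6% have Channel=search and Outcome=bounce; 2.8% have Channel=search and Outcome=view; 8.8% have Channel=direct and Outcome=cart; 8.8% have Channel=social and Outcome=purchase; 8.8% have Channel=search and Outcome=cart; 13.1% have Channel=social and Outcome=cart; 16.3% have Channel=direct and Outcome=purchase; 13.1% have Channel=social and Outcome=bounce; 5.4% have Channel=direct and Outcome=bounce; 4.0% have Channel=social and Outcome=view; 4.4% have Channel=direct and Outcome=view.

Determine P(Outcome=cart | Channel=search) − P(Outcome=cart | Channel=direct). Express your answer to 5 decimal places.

P(Channel=search) = 0.106 + 0.028 + 0.088 + 0.039 = 0.261; P(Outcome=cart | Channel=search) = 0.088/0.261 = 0.337165.
P(Channel=direct) = 0.054 + 0.044 + 0.088 + 0.163 = 0.349; P(Outcome=cart | Channel=direct) = 0.088/0.349 = 0.252149.
Difference = 0.08502.

0.08502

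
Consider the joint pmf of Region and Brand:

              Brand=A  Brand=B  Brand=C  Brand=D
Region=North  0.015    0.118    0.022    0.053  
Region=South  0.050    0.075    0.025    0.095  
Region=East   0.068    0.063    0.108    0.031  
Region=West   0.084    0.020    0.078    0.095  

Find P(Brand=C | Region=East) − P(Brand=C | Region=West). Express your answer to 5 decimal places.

0.11841

P(Region=East) = 0.068 + 0.063 + 0.108 + 0.031 = 0.270; P(Brand=C | Region=East) = 0.108/0.270 = 0.400000.
P(Region=West) = 0.084 + 0.020 + 0.078 + 0.095 = 0.277; P(Brand=C | Region=West) = 0.078/0.277 = 0.281588.
Difference = 0.11841.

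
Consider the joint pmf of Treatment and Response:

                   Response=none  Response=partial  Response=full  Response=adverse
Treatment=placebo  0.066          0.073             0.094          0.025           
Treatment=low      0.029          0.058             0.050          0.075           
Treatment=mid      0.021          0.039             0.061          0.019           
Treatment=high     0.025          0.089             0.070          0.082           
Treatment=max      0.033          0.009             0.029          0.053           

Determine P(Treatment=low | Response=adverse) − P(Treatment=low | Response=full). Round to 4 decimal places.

P(Response=adverse) = 0.025 + 0.075 + 0.019 + 0.082 + 0.053 = 0.254; P(Treatment=low | Response=adverse) = 0.075/0.254 = 0.29528.
P(Response=full) = 0.094 + 0.050 + 0.061 + 0.070 + 0.029 = 0.304; P(Treatment=low | Response=full) = 0.050/0.304 = 0.16447.
Difference = 0.1308.

0.1308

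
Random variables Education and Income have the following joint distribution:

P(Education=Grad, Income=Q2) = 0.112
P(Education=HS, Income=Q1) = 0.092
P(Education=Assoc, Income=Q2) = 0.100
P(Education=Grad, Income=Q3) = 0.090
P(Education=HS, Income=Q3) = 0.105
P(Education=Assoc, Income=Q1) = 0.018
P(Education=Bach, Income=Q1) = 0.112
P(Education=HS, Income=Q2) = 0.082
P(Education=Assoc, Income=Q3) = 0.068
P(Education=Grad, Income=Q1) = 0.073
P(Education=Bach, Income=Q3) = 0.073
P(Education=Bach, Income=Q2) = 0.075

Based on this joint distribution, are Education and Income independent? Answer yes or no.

no

P(Education=Assoc) = 0.186 and P(Income=Q1) = 0.295, so their product is 0.05487, but P(Education=Assoc, Income=Q1) = 0.018. Since these differ, Education and Income are not independent.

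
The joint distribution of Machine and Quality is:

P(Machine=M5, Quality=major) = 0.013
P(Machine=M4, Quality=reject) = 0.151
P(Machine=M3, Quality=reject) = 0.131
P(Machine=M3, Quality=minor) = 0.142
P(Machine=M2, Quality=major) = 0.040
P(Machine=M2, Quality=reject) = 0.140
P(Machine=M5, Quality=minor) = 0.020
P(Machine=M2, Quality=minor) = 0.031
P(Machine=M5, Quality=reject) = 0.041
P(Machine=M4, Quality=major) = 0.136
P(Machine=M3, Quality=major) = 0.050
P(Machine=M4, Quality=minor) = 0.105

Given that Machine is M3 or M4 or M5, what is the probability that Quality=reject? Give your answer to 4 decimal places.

P(Machine=M3) = 0.142 + 0.050 + 0.131 = 0.323.
P(Machine=M4) = 0.105 + 0.136 + 0.151 = 0.392.
P(Machine=M5) = 0.020 + 0.013 + 0.041 = 0.074.
P(Machine ∈ {M3, M4, M5}) = 0.323 + 0.392 + 0.074 = 0.789; P(Quality=reject, Machine ∈ {M3, M4, M5}) = 0.131 + 0.151 + 0.041 = 0.323.
P(Quality=reject | Machine ∈ {M3, M4, M5}) = 0.323/0.789 = 0.4094.

0.4094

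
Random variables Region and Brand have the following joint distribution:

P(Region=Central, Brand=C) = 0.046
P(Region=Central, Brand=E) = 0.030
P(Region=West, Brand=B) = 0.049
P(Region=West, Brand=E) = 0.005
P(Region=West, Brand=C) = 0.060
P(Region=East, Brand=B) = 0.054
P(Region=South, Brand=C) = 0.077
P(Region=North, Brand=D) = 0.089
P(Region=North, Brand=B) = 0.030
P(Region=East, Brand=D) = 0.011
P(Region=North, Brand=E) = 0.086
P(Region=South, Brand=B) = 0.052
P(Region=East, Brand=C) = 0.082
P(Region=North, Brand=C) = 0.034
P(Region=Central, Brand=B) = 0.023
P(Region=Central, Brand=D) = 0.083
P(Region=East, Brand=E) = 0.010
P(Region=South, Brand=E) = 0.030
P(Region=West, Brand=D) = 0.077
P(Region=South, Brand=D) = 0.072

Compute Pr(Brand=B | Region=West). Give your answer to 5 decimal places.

P(Region=West) = 0.049 + 0.060 + 0.077 + 0.005 = 0.191.
P(Brand=B | Region=West) = 0.049/0.191 = 0.25654.

0.25654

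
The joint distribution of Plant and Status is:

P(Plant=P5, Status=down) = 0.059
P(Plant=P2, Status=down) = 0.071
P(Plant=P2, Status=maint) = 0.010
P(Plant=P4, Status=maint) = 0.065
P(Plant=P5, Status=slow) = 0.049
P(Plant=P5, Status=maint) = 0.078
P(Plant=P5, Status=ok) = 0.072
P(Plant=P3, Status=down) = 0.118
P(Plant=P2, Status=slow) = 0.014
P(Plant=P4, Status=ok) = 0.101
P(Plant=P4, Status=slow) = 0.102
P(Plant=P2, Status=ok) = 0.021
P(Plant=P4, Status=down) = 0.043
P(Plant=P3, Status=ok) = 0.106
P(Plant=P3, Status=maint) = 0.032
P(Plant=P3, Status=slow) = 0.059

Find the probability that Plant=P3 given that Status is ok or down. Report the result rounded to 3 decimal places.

0.379

P(Status=ok) = 0.021 + 0.106 + 0.101 + 0.072 = 0.300.
P(Status=down) = 0.071 + 0.118 + 0.043 + 0.059 = 0.291.
P(Status ∈ {ok, down}) = 0.300 + 0.291 = 0.591; P(Plant=P3, Status ∈ {ok, down}) = 0.106 + 0.118 = 0.224.
P(Plant=P3 | Status ∈ {ok, down}) = 0.224/0.591 = 0.379.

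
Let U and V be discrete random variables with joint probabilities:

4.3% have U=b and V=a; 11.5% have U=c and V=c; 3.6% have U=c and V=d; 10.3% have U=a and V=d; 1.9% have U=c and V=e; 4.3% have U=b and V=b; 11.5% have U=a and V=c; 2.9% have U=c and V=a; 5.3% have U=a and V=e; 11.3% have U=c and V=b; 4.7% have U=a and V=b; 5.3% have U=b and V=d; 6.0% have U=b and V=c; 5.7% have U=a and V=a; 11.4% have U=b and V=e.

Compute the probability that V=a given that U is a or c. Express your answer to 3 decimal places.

0.125

P(U=a) = 0.057 + 0.047 + 0.115 + 0.103 + 0.053 = 0.375.
P(U=c) = 0.029 + 0.113 + 0.115 + 0.036 + 0.019 = 0.312.
P(U ∈ {a, c}) = 0.375 + 0.312 = 0.687; P(V=a, U ∈ {a, c}) = 0.057 + 0.029 = 0.086.
P(V=a | U ∈ {a, c}) = 0.086/0.687 = 0.125.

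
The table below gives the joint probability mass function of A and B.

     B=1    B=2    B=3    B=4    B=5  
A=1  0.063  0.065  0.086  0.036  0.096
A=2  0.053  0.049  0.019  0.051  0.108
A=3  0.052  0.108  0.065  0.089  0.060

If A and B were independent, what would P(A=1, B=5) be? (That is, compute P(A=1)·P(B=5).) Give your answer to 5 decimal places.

0.09134

P(A=1) = 0.063 + 0.065 + 0.086 + 0.036 + 0.096 = 0.346.
P(B=5) = 0.096 + 0.108 + 0.060 = 0.264.
Product: 0.346 × 0.264 = 0.09134.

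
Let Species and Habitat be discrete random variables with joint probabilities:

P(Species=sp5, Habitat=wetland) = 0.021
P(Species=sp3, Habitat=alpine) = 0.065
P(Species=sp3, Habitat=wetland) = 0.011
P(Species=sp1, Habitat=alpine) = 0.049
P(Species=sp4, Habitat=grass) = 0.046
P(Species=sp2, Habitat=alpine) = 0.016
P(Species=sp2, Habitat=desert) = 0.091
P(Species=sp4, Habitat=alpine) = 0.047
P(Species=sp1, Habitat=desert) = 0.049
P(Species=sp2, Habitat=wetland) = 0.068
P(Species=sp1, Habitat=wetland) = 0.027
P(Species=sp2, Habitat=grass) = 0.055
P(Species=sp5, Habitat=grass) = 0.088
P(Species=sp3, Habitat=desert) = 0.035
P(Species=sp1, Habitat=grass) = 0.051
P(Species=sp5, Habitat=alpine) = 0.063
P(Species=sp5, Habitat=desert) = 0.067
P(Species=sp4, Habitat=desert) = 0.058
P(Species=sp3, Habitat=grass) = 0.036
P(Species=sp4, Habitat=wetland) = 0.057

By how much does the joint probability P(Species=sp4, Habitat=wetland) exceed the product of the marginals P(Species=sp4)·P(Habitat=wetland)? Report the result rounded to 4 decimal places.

P(Species=sp4) = 0.046 + 0.057 + 0.058 + 0.047 = 0.208.
P(Habitat=wetland) = 0.027 + 0.068 + 0.011 + 0.057 + 0.021 = 0.184.
P(Species=sp4, Habitat=wetland) − P(Species=sp4)P(Habitat=wetland) = 0.057 − 0.208×0.184 = 0.0187.

0.0187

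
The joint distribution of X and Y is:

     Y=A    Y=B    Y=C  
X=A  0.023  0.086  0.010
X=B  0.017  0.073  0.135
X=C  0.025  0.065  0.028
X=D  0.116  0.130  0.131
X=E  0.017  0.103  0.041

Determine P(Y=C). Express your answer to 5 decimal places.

P(Y=C) = 0.010 + 0.135 + 0.028 + 0.131 + 0.041 = 0.345.

0.34500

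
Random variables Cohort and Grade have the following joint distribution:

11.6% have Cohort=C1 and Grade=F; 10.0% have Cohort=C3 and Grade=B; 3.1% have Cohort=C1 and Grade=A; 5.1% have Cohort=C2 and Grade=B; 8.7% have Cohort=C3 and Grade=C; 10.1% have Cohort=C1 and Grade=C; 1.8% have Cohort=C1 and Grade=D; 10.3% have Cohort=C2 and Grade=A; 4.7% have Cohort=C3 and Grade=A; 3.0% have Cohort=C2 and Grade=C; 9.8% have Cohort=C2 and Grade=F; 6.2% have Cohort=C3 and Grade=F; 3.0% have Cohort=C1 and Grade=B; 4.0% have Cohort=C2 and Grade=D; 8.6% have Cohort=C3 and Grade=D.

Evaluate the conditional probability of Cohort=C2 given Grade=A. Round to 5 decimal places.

0.56906

P(Grade=A) = 0.031 + 0.103 + 0.047 = 0.181.
P(Cohort=C2 | Grade=A) = 0.103/0.181 = 0.56906.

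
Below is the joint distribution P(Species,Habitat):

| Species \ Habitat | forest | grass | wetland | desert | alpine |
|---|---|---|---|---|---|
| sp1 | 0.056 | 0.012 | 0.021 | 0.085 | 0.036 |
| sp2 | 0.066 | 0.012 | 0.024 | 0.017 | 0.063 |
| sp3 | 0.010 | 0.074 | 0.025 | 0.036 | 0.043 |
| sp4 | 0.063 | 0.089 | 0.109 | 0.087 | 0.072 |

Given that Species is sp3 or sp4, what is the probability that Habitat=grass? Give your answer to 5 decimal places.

0.26809

P(Species=sp3) = 0.010 + 0.074 + 0.025 + 0.036 + 0.043 = 0.188.
P(Species=sp4) = 0.063 + 0.089 + 0.109 + 0.087 + 0.072 = 0.420.
P(Species ∈ {sp3, sp4}) = 0.188 + 0.420 = 0.608; P(Habitat=grass, Species ∈ {sp3, sp4}) = 0.074 + 0.089 = 0.163.
P(Habitat=grass | Species ∈ {sp3, sp4}) = 0.163/0.608 = 0.26809.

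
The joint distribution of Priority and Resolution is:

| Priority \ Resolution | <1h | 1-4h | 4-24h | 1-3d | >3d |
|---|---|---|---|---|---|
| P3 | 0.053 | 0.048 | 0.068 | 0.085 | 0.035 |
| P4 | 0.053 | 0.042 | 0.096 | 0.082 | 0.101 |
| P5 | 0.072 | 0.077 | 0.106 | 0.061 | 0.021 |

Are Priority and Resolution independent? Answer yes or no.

P(Priority=P4) = 0.374 and P(Resolution=>3d) = 0.157, so their product is 0.05872, but P(Priority=P4, Resolution=>3d) = 0.101. Since these differ, Priority and Resolution are not independent.

no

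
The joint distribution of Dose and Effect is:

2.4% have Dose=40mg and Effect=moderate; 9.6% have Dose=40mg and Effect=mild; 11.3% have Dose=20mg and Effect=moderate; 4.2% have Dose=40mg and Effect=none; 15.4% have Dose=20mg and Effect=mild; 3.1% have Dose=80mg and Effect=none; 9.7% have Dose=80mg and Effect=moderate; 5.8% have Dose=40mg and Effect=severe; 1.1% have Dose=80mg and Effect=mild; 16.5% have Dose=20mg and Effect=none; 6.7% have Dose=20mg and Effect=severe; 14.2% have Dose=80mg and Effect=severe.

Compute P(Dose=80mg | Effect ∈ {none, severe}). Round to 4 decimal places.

P(Effect=none) = 0.165 + 0.042 + 0.031 = 0.238.
P(Effect=severe) = 0.067 + 0.058 + 0.142 = 0.267.
P(Effect ∈ {none, severe}) = 0.238 + 0.267 = 0.505; P(Dose=80mg, Effect ∈ {none, severe}) = 0.031 + 0.142 = 0.173.
P(Dose=80mg | Effect ∈ {none, severe}) = 0.173/0.505 = 0.3426.

0.3426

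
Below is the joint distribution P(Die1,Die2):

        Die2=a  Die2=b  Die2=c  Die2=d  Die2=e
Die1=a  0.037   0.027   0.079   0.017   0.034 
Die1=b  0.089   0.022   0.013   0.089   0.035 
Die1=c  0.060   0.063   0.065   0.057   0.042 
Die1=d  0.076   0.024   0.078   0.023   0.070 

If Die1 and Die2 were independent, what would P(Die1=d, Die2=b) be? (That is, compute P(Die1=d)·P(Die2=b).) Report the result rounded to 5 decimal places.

P(Die1=d) = 0.076 + 0.024 + 0.078 + 0.023 + 0.070 = 0.271.
P(Die2=b) = 0.027 + 0.022 + 0.063 + 0.024 = 0.136.
Product: 0.271 × 0.136 = 0.03686.

0.03686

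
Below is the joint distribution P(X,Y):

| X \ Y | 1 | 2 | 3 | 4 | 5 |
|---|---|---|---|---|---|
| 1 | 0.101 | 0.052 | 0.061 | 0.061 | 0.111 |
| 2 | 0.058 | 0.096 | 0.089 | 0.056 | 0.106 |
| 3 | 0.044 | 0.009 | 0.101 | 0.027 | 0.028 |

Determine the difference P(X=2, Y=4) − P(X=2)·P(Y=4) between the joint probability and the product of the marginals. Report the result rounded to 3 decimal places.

P(X=2) = 0.058 + 0.096 + 0.089 + 0.056 + 0.106 = 0.405.
P(Y=4) = 0.061 + 0.056 + 0.027 = 0.144.
P(X=2, Y=4) − P(X=2)P(Y=4) = 0.056 − 0.405×0.144 = -0.002.

-0.002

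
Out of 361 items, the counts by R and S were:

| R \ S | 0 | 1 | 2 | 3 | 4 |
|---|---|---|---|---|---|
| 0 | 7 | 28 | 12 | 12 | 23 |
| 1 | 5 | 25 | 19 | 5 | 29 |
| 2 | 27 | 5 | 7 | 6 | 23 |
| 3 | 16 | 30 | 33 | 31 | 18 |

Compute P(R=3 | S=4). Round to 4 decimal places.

Total with S=4: 23 + 29 + 23 + 18 = 93.
P(R=3 | S=4) = 18/93 = 0.1935.

0.1935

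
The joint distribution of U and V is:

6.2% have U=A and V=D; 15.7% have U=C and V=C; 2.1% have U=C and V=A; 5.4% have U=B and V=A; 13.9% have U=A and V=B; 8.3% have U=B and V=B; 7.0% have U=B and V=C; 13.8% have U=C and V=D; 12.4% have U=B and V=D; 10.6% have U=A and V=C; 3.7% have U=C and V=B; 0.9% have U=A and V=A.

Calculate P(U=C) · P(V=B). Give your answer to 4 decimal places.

P(U=C) = 0.021 + 0.037 + 0.157 + 0.138 = 0.353.
P(V=B) = 0.139 + 0.083 + 0.037 = 0.259.
Product: 0.353 × 0.259 = 0.0914.

0.0914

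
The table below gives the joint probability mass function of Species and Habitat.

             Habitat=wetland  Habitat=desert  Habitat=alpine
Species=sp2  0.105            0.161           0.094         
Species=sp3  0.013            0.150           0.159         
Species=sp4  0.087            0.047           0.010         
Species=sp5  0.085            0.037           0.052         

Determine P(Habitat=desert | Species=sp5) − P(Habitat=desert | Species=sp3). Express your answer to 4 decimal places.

P(Species=sp5) = 0.085 + 0.037 + 0.052 = 0.174; P(Habitat=desert | Species=sp5) = 0.037/0.174 = 0.21264.
P(Species=sp3) = 0.013 + 0.150 + 0.159 = 0.322; P(Habitat=desert | Species=sp3) = 0.150/0.322 = 0.46584.
Difference = -0.2532.

-0.2532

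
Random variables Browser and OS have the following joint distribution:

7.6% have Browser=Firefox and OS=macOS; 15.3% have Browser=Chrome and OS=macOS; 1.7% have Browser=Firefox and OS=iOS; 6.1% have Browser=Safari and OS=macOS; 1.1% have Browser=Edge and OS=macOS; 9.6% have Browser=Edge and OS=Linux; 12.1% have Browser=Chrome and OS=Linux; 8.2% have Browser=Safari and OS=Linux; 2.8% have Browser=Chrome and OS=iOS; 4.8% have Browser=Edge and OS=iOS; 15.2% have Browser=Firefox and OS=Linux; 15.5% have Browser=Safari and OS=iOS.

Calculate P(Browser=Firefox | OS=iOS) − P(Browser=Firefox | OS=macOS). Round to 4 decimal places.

P(OS=iOS) = 0.028 + 0.017 + 0.155 + 0.048 = 0.248; P(Browser=Firefox | OS=iOS) = 0.017/0.248 = 0.06855.
P(OS=macOS) = 0.153 + 0.076 + 0.061 + 0.011 = 0.301; P(Browser=Firefox | OS=macOS) = 0.076/0.301 = 0.25249.
Difference = -0.1839.

-0.1839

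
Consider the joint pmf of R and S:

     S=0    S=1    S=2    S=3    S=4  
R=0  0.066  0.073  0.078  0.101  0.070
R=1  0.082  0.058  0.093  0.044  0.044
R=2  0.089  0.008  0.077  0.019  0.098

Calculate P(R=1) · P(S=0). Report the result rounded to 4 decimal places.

0.0761

P(R=1) = 0.082 + 0.058 + 0.093 + 0.044 + 0.044 = 0.321.
P(S=0) = 0.066 + 0.082 + 0.089 = 0.237.
Product: 0.321 × 0.237 = 0.0761.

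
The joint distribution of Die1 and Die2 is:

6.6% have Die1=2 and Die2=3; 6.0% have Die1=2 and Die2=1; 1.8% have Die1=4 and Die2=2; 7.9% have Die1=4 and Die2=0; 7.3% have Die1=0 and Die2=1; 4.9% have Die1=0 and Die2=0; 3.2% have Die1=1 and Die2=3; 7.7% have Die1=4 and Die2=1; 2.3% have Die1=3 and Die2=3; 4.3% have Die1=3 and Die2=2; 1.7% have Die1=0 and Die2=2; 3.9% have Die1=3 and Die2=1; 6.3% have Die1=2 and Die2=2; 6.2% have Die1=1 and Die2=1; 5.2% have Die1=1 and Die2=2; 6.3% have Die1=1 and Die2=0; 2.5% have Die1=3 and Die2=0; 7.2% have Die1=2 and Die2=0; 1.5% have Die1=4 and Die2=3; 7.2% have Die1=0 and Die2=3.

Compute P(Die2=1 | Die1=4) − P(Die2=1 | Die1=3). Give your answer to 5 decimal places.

0.10741

P(Die1=4) = 0.079 + 0.077 + 0.018 + 0.015 = 0.189; P(Die2=1 | Die1=4) = 0.077/0.189 = 0.407407.
P(Die1=3) = 0.025 + 0.039 + 0.043 + 0.023 = 0.130; P(Die2=1 | Die1=3) = 0.039/0.130 = 0.300000.
Difference = 0.10741.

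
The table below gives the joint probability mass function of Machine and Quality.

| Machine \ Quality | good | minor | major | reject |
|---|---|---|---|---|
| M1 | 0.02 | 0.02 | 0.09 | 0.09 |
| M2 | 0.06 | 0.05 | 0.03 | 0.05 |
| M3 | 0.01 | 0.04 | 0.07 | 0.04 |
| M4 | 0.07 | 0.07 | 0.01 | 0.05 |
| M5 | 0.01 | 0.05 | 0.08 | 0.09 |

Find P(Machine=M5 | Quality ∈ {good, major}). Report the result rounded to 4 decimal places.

0.2000

P(Quality=good) = 0.02 + 0.06 + 0.01 + 0.07 + 0.01 = 0.17.
P(Quality=major) = 0.09 + 0.03 + 0.07 + 0.01 + 0.08 = 0.28.
P(Quality ∈ {good, major}) = 0.17 + 0.28 = 0.45; P(Machine=M5, Quality ∈ {good, major}) = 0.01 + 0.08 = 0.09.
P(Machine=M5 | Quality ∈ {good, major}) = 0.09/0.45 = 0.2000.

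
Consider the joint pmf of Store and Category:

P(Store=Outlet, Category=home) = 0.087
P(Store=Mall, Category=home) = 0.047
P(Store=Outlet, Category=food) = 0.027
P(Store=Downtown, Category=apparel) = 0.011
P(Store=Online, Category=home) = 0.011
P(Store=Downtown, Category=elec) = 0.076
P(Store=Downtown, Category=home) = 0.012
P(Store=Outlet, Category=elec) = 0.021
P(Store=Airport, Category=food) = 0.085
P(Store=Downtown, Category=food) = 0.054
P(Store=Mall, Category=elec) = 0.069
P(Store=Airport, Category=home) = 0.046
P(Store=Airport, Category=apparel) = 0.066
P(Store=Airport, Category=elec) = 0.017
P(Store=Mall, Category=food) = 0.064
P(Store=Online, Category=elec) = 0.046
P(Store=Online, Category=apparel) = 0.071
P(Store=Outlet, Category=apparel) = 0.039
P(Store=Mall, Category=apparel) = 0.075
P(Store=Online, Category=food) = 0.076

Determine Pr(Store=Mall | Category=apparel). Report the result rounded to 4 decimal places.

0.2863

P(Category=apparel) = 0.011 + 0.075 + 0.066 + 0.039 + 0.071 = 0.262.
P(Store=Mall | Category=apparel) = 0.075/0.262 = 0.2863.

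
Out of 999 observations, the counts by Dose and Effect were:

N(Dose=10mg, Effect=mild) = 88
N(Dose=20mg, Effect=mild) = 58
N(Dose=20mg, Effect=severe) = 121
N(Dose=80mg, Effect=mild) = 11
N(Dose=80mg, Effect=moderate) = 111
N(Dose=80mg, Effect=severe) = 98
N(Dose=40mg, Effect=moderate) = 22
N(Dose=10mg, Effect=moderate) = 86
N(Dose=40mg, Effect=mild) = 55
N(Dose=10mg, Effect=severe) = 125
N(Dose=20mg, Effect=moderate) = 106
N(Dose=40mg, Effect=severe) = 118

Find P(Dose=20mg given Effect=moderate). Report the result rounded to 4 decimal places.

Total with Effect=moderate: 86 + 106 + 22 + 111 = 325.
P(Dose=20mg | Effect=moderate) = 106/325 = 0.3262.

0.3262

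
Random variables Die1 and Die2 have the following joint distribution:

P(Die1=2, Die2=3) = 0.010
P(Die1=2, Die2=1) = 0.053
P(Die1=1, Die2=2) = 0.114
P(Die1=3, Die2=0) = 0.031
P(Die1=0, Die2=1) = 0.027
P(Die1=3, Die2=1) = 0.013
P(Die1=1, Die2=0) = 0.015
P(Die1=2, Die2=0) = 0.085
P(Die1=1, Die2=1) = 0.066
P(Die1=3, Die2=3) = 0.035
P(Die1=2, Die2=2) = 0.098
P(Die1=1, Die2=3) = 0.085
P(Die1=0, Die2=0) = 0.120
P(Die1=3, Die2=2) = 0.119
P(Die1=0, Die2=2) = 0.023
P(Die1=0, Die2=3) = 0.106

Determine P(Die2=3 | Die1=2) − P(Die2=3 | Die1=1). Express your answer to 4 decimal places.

P(Die1=2) = 0.085 + 0.053 + 0.098 + 0.010 = 0.246; P(Die2=3 | Die1=2) = 0.010/0.246 = 0.04065.
P(Die1=1) = 0.015 + 0.066 + 0.114 + 0.085 = 0.280; P(Die2=3 | Die1=1) = 0.085/0.280 = 0.30357.
Difference = -0.2629.

-0.2629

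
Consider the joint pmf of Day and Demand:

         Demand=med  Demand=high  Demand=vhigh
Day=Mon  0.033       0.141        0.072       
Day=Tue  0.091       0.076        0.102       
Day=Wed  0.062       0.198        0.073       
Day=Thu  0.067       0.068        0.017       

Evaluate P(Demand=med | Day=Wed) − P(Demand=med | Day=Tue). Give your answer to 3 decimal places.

-0.152

P(Day=Wed) = 0.062 + 0.198 + 0.073 = 0.333; P(Demand=med | Day=Wed) = 0.062/0.333 = 0.1862.
P(Day=Tue) = 0.091 + 0.076 + 0.102 = 0.269; P(Demand=med | Day=Tue) = 0.091/0.269 = 0.3383.
Difference = -0.152.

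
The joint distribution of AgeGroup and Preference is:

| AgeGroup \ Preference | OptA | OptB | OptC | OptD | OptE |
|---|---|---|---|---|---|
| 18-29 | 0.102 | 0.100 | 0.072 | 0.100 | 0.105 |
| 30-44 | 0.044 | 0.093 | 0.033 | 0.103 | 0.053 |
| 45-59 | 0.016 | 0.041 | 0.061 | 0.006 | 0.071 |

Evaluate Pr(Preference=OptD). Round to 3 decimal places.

P(Preference=OptD) = 0.100 + 0.103 + 0.006 = 0.209.

0.209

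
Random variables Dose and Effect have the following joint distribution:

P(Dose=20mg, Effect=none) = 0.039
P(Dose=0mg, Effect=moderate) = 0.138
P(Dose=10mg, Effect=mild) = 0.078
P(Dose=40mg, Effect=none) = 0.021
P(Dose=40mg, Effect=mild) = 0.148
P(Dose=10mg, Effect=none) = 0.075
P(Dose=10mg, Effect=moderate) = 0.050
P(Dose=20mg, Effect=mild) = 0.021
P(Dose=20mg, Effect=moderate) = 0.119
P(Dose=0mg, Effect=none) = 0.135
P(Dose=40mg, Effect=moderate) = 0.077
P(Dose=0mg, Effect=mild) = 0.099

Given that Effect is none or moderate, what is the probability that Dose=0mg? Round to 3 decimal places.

P(Effect=none) = 0.135 + 0.075 + 0.039 + 0.021 = 0.270.
P(Effect=moderate) = 0.138 + 0.050 + 0.119 + 0.077 = 0.384.
P(Effect ∈ {none, moderate}) = 0.270 + 0.384 = 0.654; P(Dose=0mg, Effect ∈ {none, moderate}) = 0.135 + 0.138 = 0.273.
P(Dose=0mg | Effect ∈ {none, moderate}) = 0.273/0.654 = 0.417.

0.417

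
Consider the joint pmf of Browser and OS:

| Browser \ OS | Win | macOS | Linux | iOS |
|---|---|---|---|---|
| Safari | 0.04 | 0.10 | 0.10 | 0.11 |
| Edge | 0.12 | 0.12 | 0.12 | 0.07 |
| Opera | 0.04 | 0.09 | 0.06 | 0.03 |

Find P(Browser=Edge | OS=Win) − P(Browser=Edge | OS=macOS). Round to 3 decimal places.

P(OS=Win) = 0.04 + 0.12 + 0.04 = 0.20; P(Browser=Edge | OS=Win) = 0.12/0.20 = 0.6000.
P(OS=macOS) = 0.10 + 0.12 + 0.09 = 0.31; P(Browser=Edge | OS=macOS) = 0.12/0.31 = 0.3871.
Difference = 0.213.

0.213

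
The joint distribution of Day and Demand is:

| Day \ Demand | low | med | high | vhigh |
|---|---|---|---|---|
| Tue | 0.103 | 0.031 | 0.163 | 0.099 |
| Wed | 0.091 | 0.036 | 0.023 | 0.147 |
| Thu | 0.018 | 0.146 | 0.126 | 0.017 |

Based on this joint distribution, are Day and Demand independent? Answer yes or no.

no

P(Day=Thu) = 0.307 and P(Demand=med) = 0.213, so their product is 0.06539, but P(Day=Thu, Demand=med) = 0.146. Since these differ, Day and Demand are not independent.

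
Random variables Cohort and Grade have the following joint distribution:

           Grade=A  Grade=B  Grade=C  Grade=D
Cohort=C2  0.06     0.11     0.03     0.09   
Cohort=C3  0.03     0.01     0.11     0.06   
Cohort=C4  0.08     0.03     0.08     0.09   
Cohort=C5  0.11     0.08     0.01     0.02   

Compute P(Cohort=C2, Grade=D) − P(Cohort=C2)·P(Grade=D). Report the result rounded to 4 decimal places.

P(Cohort=C2) = 0.06 + 0.11 + 0.03 + 0.09 = 0.29.
P(Grade=D) = 0.09 + 0.06 + 0.09 + 0.02 = 0.26.
P(Cohort=C2, Grade=D) − P(Cohort=C2)P(Grade=D) = 0.09 − 0.29×0.26 = 0.0146.

0.0146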